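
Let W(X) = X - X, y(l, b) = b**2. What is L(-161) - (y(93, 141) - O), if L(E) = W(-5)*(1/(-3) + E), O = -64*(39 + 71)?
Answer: -26921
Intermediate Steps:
O = -7040 (O = -64*110 = -7040)
W(X) = 0
L(E) = 0 (L(E) = 0*(1/(-3) + E) = 0*(-1/3 + E) = 0)
L(-161) - (y(93, 141) - O) = 0 - (141**2 - 1*(-7040)) = 0 - (19881 + 7040) = 0 - 1*26921 = 0 - 26921 = -26921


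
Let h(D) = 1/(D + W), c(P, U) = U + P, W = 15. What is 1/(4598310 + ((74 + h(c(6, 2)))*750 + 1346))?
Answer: 23/107069338 ≈ 2.1481e-7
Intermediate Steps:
c(P, U) = P + U
h(D) = 1/(15 + D) (h(D) = 1/(D + 15) = 1/(15 + D))
1/(4598310 + ((74 + h(c(6, 2)))*750 + 1346)) = 1/(4598310 + ((74 + 1/(15 + (6 + 2)))*750 + 1346)) = 1/(4598310 + ((74 + 1/(15 + 8))*750 + 1346)) = 1/(4598310 + ((74 + 1/23)*750 + 1346)) = 1/(4598310 + ((1703/23)*750 + 1346)) = 1/(4598310 + (1277250/23 + 1346)) = 1/(4598310 + 1308208/23) = 1/(107069338/23) = 23/107069338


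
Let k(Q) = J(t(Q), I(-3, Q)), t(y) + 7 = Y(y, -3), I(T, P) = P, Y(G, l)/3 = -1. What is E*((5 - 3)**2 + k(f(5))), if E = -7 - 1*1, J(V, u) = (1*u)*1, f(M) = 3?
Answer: -56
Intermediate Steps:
Y(G, l) = -3 (Y(G, l) = 3*(-1) = -3)
t(y) = -10 (t(y) = -7 - 3 = -10)
J(V, u) = u (J(V, u) = u*1 = u)
k(Q) = Q
E = -8 (E = -7 - 1 = -8)
E*((5 - 3)**2 + k(f(5))) = -8*((5 - 3)**2 + 3) = -8*(2**2 + 3) = -8*(4 + 3) = -8*7 = -56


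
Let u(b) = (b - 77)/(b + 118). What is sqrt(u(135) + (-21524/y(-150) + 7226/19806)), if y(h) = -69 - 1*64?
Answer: sqrt(18036014775643329465)/333226047 ≈ 12.745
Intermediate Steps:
y(h) = -133 (y(h) = -69 - 64 = -133)
u(b) = (-77 + b)/(118 + b)
sqrt(u(135) + (-21524/y(-150) + 7226/19806)) = sqrt((-77 + 135)/(118 + 135) + (-21524/(-133) + 7226/19806)) = sqrt(58/253 + (-21524*(-1/133) + 7226*(1/19806))) = sqrt((1/253)*58 + (21524/133 + 3613/9903)) = sqrt(58/253 + 213632701/1317099) = sqrt(54125465095/333226047) = sqrt(18036014775643329465)/333226047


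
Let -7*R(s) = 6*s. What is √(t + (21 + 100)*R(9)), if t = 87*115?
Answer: √444507/7 ≈ 95.245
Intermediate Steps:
R(s) = -6*s/7
t = 10005
√(t + (21 + 100)*R(9)) = √(10005 + (21 + 100)*(-6/7*9)) = √(10005 + 121*(-54/7)) = √(10005 - 6534/7) = √(63501/7) = √444507/7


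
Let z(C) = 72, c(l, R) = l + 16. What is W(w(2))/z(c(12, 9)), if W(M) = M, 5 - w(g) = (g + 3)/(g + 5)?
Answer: 5/84 ≈ 0.059524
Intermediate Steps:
c(l, R) = 16 + l
w(g) = 5 - (3 + g)/(5 + g) (w(g) = 5 - (g + 3)/(g + 5) = 5 - (3 + g)/(5 + g))
W(w(2))/z(c(12, 9)) = (2*(11 + 2*2)/(5 + 2))/72 = (2*(11 + 4)/7)*(1/72) = (2*(1/7)*15)*(1/72) = (30/7)*(1/72) = 5/84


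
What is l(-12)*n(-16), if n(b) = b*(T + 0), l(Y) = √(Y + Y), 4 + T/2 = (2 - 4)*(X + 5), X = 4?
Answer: 1408*I*√6 ≈ 3448.9*I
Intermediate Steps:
T = -44 (T = -8 + 2*((2 - 4)*(4 + 5)) = -8 + 2*(-2*9) = -8 + 2*(-18) = -8 - 36 = -44)
l(Y) = √2*√Y (l(Y) = √(2*Y) = √2*√Y)
n(b) = -44*b (n(b) = b*(-44 + 0) = b*(-44) = -44*b)
l(-12)*n(-16) = (√2*√(-12))*(-44*(-16)) = (√2*(2*I*√3))*704 = (2*I*√6)*704 = 1408*I*√6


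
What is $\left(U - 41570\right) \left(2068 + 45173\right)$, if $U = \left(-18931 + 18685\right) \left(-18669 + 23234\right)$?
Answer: $-55014978960$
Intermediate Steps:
$U = -1122990$ ($U = \left(-246\right) 4565 = -1122990$)
$\left(U - 41570\right) \left(2068 + 45173\right) = \left(-1122990 - 41570\right) \left(2068 + 45173\right) = \left(-1164560\right) 47241 = -55014978960$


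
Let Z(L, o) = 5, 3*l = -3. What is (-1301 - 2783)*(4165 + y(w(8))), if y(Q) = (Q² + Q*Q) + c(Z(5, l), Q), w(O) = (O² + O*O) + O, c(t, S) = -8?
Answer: -168052516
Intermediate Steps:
l = -1 (l = (⅓)*(-3) = -1)
w(O) = O + 2*O² (w(O) = (O² + O²) + O = 2*O² + O = O + 2*O²)
y(Q) = -8 + 2*Q² (y(Q) = (Q² + Q*Q) - 8 = (Q² + Q²) - 8 = 2*Q² - 8 = -8 + 2*Q²)
(-1301 - 2783)*(4165 + y(w(8))) = (-1301 - 2783)*(4165 + (-8 + 2*(8*(1 + 2*8))²)) = -4084*(4165 + (-8 + 2*(8*(1 + 16))²)) = -4084*(4165 + (-8 + 2*(8*17)²)) = -4084*(4165 + (-8 + 2*136²)) = -4084*(4165 + (-8 + 2*18496)) = -4084*(4165 + (-8 + 36992)) = -4084*(4165 + 36984) = -4084*41149 = -168052516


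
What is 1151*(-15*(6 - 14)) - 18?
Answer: 138102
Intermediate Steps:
1151*(-15*(6 - 14)) - 18 = 1151*(-15*(-8)) - 18 = 1151*120 - 18 = 138120 - 18 = 138102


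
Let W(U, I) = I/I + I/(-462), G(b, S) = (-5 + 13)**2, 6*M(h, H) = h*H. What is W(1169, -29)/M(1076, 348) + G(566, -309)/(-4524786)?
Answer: 8961671/3106211291568 ≈ 2.8851e-6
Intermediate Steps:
M(h, H) = H*h/6 (M(h, H) = (h*H)/6 = (H*h)/6 = H*h/6)
G(b, S) = 64 (G(b, S) = 8**2 = 64)
W(U, I) = 1 - I/462 (W(U, I) = 1 + I*(-1/462) = 1 - I/462)
W(1169, -29)/M(1076, 348) + G(566, -309)/(-4524786) = (1 - 1/462*(-29))/(((1/6)*348*1076)) + 64/(-4524786) = (1 + 29/462)/62408 + 64*(-1/4524786) = (491/462)*(1/62408) - 32/2262393 = 491/28832496 - 32/2262393 = 8961671/3106211291568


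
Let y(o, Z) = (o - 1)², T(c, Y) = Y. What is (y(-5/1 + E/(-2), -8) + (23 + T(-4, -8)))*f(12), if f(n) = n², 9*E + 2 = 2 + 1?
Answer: 66964/9 ≈ 7440.4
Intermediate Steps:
E = ⅑ (E = -2/9 + (2 + 1)/9 = -2/9 + (⅑)*3 = -2/9 + ⅓ = ⅑ ≈ 0.11111)
y(o, Z) = (-1 + o)²
(y(-5/1 + E/(-2), -8) + (23 + T(-4, -8)))*f(12) = ((-1 + (-5/1 + (⅑)/(-2)))² + (23 - 8))*12² = ((-1 + (-5*1 + (⅑)*(-½)))² + 15)*144 = ((-1 + (-5 - 1/18))² + 15)*144 = ((-1 - 91/18)² + 15)*144 = ((-109/18)² + 15)*144 = (11881/324 + 15)*144 = (16741/324)*144 = 66964/9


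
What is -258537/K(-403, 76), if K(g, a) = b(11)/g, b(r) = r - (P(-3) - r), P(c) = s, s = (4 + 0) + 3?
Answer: 34730137/5 ≈ 6.9460e+6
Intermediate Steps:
s = 7 (s = 4 + 3 = 7)
P(c) = 7
b(r) = -7 + 2*r (b(r) = r - (7 - r) = r + (-7 + r) = -7 + 2*r)
K(g, a) = 15/g (K(g, a) = (-7 + 2*11)/g = (-7 + 22)/g = 15/g)
-258537/K(-403, 76) = -258537/(15/(-403)) = -258537/(15*(-1/403)) = -258537/(-15/403) = -258537*(-403/15) = 34730137/5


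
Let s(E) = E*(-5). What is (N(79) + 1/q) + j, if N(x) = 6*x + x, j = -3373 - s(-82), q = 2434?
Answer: -7861819/2434 ≈ -3230.0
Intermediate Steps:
s(E) = -5*E
j = -3783 (j = -3373 - (-5)*(-82) = -3373 - 1*410 = -3373 - 410 = -3783)
N(x) = 7*x
(N(79) + 1/q) + j = (7*79 + 1/2434) - 3783 = (553 + 1/2434) - 3783 = 1346003/2434 - 3783 = -7861819/2434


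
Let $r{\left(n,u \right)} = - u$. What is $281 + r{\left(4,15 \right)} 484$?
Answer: $-6979$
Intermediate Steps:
$281 + r{\left(4,15 \right)} 484 = 281 + \left(-1\right) 15 \cdot 484 = 281 - 7260 = -6979$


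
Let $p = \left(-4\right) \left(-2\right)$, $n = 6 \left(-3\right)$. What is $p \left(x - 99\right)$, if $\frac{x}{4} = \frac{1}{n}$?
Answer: $- \frac{7144}{9} \approx -793.78$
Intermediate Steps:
$n = -18$
$p = 8$
$x = - \frac{2}{9}$ ($x = \frac{4}{-18} = 4 \left(- \frac{1}{18}\right) = - \frac{2}{9} \approx -0.22222$)
$p \left(x - 99\right) = 8 \left(- \frac{2}{9} - 99\right) = 8 \left(- \frac{893}{9}\right) = - \frac{7144}{9}$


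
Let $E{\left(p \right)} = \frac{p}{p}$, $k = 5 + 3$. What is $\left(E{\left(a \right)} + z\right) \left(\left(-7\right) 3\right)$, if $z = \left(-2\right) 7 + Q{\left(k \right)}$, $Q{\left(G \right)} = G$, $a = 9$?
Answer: $105$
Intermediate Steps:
$k = 8$
$z = -6$ ($z = \left(-2\right) 7 + 8 = -14 + 8 = -6$)
$E{\left(p \right)} = 1$
$\left(E{\left(a \right)} + z\right) \left(\left(-7\right) 3\right) = \left(1 - 6\right) \left(\left(-7\right) 3\right) = \left(-5\right) \left(-21\right) = 105$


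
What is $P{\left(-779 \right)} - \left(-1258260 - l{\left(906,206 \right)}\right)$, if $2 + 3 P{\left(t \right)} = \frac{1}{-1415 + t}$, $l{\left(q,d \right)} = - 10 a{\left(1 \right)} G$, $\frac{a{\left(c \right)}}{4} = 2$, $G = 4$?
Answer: $\frac{2759918897}{2194} \approx 1.2579 \cdot 10^{6}$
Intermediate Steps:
$a{\left(c \right)} = 8$ ($a{\left(c \right)} = 4 \cdot 2 = 8$)
$l{\left(q,d \right)} = -320$ ($l{\left(q,d \right)} = \left(-10\right) 8 \cdot 4 = \left(-80\right) 4 = -320$)
$P{\left(t \right)} = - \frac{2}{3} + \frac{1}{3 \left(-1415 + t\right)}$
$P{\left(-779 \right)} - \left(-1258260 - l{\left(906,206 \right)}\right) = \frac{2831 - -1558}{3 \left(-1415 - 779\right)} - \left(-1258260 - -320\right) = \frac{2831 + 1558}{3 \left(-2194\right)} - \left(-1258260 + 320\right) = \frac{1}{3} \left(- \frac{1}{2194}\right) 4389 - -1257940 = - \frac{1463}{2194} + 1257940 = \frac{2759918897}{2194}$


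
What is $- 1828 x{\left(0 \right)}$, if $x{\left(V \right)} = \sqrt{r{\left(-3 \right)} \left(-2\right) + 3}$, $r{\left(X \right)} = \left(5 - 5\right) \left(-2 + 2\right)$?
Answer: $- 1828 \sqrt{3} \approx -3166.2$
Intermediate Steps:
$r{\left(X \right)} = 0$ ($r{\left(X \right)} = 0 \cdot 0 = 0$)
$x{\left(V \right)} = \sqrt{3}$ ($x{\left(V \right)} = \sqrt{0 \left(-2\right) + 3} = \sqrt{0 + 3} = \sqrt{3}$)
$- 1828 x{\left(0 \right)} = - 1828 \sqrt{3}$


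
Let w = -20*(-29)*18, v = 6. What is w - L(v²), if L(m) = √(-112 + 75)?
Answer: 10440 - I*√37 ≈ 10440.0 - 6.0828*I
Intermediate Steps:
w = 10440 (w = 580*18 = 10440)
L(m) = I*√37 (L(m) = √(-37) = I*√37)
w - L(v²) = 10440 - I*√37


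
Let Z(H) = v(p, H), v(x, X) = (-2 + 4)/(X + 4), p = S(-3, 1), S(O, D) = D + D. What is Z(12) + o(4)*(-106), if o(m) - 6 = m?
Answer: -8479/8 ≈ -1059.9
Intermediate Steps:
S(O, D) = 2*D
o(m) = 6 + m
p = 2 (p = 2*1 = 2)
v(x, X) = 2/(4 + X)
Z(H) = 2/(4 + H)
Z(12) + o(4)*(-106) = 2/(4 + 12) + (6 + 4)*(-106) = 2/16 + 10*(-106) = 2*(1/16) - 1060 = ⅛ - 1060 = -8479/8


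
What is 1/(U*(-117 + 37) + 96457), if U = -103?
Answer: 1/104697 ≈ 9.5514e-6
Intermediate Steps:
1/(U*(-117 + 37) + 96457) = 1/(-103*(-117 + 37) + 96457) = 1/(-103*(-80) + 96457) = 1/(8240 + 96457) = 1/104697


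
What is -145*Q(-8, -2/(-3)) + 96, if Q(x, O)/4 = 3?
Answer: -1644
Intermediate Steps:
Q(x, O) = 12 (Q(x, O) = 4*3 = 12)
-145*Q(-8, -2/(-3)) + 96 = -145*12 + 96 = -1740 + 96 = -1644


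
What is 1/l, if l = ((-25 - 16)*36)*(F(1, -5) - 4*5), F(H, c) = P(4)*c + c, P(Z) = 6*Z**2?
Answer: 1/745380 ≈ 1.3416e-6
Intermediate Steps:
F(H, c) = 97*c (F(H, c) = (6*4**2)*c + c = (6*16)*c + c = 96*c + c = 97*c)
l = 745380 (l = ((-25 - 16)*36)*(97*(-5) - 4*5) = (-41*36)*(-485 - 20) = -1476*(-505) = 745380)
1/l = 1/745380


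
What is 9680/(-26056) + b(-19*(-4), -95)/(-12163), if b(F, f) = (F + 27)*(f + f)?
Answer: 49022260/39614891 ≈ 1.2375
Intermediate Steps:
b(F, f) = 2*f*(27 + F) (b(F, f) = (27 + F)*(2*f) = 2*f*(27 + F))
9680/(-26056) + b(-19*(-4), -95)/(-12163) = 9680/(-26056) + (2*(-95)*(27 - 19*(-4)))/(-12163) = 9680*(-1/26056) + (2*(-95)*(27 + 76))*(-1/12163) = -1210/3257 + (2*(-95)*103)*(-1/12163) = -1210/3257 - 19570*(-1/12163) = -1210/3257 + 19570/12163 = 49022260/39614891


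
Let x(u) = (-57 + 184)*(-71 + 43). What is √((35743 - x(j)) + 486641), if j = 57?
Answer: 2*√131485 ≈ 725.22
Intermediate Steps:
x(u) = -3556 (x(u) = 127*(-28) = -3556)
√((35743 - x(j)) + 486641) = √((35743 - 1*(-3556)) + 486641) = √((35743 + 3556) + 486641) = √(39299 + 486641) = √525940 = 2*√131485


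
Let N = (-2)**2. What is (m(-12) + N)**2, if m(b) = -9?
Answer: 25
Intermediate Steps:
N = 4
(m(-12) + N)**2 = (-9 + 4)**2 = (-5)**2 = 25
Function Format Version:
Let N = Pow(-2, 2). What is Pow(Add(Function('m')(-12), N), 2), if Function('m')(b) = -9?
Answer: 25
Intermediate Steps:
N = 4
Pow(Add(Function('m')(-12), N), 2) = Pow(Add(-9, 4), 2) = Pow(-5, 2) = 25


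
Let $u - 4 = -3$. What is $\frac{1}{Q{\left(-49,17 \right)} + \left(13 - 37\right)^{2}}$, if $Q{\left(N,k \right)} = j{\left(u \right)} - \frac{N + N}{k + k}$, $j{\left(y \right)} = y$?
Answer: $\frac{17}{9858} \approx 0.0017245$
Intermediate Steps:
$u = 1$ ($u = 4 - 3 = 1$)
$Q{\left(N,k \right)} = 1 - \frac{N}{k}$ ($Q{\left(N,k \right)} = 1 - \frac{N + N}{k + k} = 1 - \frac{2 N}{2 k} = 1 - 2 N \frac{1}{2 k} = 1 - \frac{N}{k}$)
$\frac{1}{Q{\left(-49,17 \right)} + \left(13 - 37\right)^{2}} = \frac{1}{\frac{17 - -49}{17} + \left(13 - 37\right)^{2}} = \frac{1}{\frac{17 + 49}{17} + \left(-24\right)^{2}} = \frac{1}{\frac{1}{17} \cdot 66 + 576} = \frac{1}{\frac{66}{17} + 576} = \frac{1}{\frac{9858}{17}} = \frac{17}{9858}$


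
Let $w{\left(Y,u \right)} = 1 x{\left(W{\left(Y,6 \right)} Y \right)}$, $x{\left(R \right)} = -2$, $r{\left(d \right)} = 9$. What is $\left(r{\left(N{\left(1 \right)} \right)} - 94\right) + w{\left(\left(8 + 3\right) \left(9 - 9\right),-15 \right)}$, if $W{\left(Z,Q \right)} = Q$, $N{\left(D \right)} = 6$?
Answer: $-87$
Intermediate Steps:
$w{\left(Y,u \right)} = -2$ ($w{\left(Y,u \right)} = 1 \left(-2\right) = -2$)
$\left(r{\left(N{\left(1 \right)} \right)} - 94\right) + w{\left(\left(8 + 3\right) \left(9 - 9\right),-15 \right)} = \left(9 - 94\right) - 2 = -85 - 2 = -87$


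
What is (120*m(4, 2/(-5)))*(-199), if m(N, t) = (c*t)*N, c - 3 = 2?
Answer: 191040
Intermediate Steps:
c = 5 (c = 3 + 2 = 5)
m(N, t) = 5*N*t (m(N, t) = (5*t)*N = 5*N*t)
(120*m(4, 2/(-5)))*(-199) = (120*(5*4*(2/(-5))))*(-199) = (120*(5*4*(2*(-1/5))))*(-199) = (120*(5*4*(-2/5)))*(-199) = (120*(-8))*(-199) = -960*(-199) = 191040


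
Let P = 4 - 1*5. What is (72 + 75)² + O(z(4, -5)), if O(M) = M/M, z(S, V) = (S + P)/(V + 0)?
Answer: 21610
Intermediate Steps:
P = -1 (P = 4 - 5 = -1)
z(S, V) = (-1 + S)/V (z(S, V) = (S - 1)/(V + 0) = (-1 + S)/V)
O(M) = 1
(72 + 75)² + O(z(4, -5)) = (72 + 75)² + 1 = 147² + 1 = 21609 + 1 = 21610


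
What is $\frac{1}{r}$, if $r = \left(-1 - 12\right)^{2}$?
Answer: $\frac{1}{169} \approx 0.0059172$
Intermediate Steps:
$r = 169$ ($r = \left(-13\right)^{2} = 169$)
$\frac{1}{r} = \frac{1}{169}$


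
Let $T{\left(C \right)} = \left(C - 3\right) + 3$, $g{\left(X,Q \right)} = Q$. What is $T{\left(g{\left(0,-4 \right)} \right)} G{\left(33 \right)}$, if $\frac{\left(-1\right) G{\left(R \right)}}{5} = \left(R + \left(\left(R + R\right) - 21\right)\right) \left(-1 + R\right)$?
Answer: $49920$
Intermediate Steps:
$T{\left(C \right)} = C$ ($T{\left(C \right)} = \left(-3 + C\right) + 3 = C$)
$G{\left(R \right)} = - 5 \left(-1 + R\right) \left(-21 + 3 R\right)$ ($G{\left(R \right)} = - 5 \left(R + \left(\left(R + R\right) - 21\right)\right) \left(-1 + R\right) = - 5 \left(R + \left(2 R - 21\right)\right) \left(-1 + R\right) = - 5 \left(R + \left(-21 + 2 R\right)\right) \left(-1 + R\right) = - 5 \left(-21 + 3 R\right) \left(-1 + R\right) = - 5 \left(-1 + R\right) \left(-21 + 3 R\right)$)
$T{\left(g{\left(0,-4 \right)} \right)} G{\left(33 \right)} = - 4 \left(-105 - 15 \cdot 33^{2} + 120 \cdot 33\right) = - 4 \left(-105 - 16335 + 3960\right) = \left(-4\right) \left(-12480\right) = 49920$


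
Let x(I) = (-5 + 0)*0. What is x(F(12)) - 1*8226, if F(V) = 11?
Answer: -8226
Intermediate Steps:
x(I) = 0 (x(I) = -5*0 = 0)
x(F(12)) - 1*8226 = 0 - 1*8226 = 0 - 8226 = -8226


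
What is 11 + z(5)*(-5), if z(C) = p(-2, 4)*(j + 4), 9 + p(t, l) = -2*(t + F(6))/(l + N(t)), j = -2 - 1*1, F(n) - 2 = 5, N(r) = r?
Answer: 81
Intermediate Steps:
F(n) = 7 (F(n) = 2 + 5 = 7)
j = -3 (j = -2 - 1 = -3)
p(t, l) = -9 - 2*(7 + t)/(l + t) (p(t, l) = -9 - 2*(t + 7)/(l + t) = -9 - 2*(7 + t)/(l + t))
z(C) = -14 (z(C) = ((-14 - 11*(-2) - 9*4)/(4 - 2))*(-3 + 4) = ((-14 + 22 - 36)/2)*1 = ((½)*(-28))*1 = -14*1 = -14)
11 + z(5)*(-5) = 11 - 14*(-5) = 11 + 70 = 81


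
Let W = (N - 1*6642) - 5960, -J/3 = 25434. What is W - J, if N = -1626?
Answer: 62074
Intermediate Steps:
J = -76302 (J = -3*25434 = -76302)
W = -14228 (W = (-1626 - 1*6642) - 5960 = (-1626 - 6642) - 5960 = -8268 - 5960 = -14228)
W - J = -14228 - 1*(-76302) = -14228 + 76302 = 62074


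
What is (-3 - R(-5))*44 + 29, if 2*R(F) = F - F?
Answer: -103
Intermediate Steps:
R(F) = 0 (R(F) = (F - F)/2 = (½)*0 = 0)
(-3 - R(-5))*44 + 29 = (-3 - 1*0)*44 + 29 = (-3 + 0)*44 + 29 = -3*44 + 29 = -132 + 29 = -103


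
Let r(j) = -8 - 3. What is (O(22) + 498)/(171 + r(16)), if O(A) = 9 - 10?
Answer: 497/160 ≈ 3.1063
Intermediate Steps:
r(j) = -11
O(A) = -1
(O(22) + 498)/(171 + r(16)) = (-1 + 498)/(171 - 11) = 497/160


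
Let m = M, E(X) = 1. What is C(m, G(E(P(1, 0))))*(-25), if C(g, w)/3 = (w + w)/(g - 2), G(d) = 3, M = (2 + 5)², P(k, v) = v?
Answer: -450/47 ≈ -9.5745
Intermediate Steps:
M = 49 (M = 7² = 49)
m = 49
C(g, w) = 6*w/(-2 + g) (C(g, w) = 3*((w + w)/(g - 2)) = 3*((2*w)/(-2 + g)) = 3*(2*w/(-2 + g)) = 6*w/(-2 + g))
C(m, G(E(P(1, 0))))*(-25) = (6*3/(-2 + 49))*(-25) = (6*3/47)*(-25) = (6*3*(1/47))*(-25) = (18/47)*(-25) = -450/47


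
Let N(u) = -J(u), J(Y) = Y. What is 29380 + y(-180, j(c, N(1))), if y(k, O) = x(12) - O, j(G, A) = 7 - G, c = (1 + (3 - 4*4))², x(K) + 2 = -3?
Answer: 29512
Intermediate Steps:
x(K) = -5 (x(K) = -2 - 3 = -5)
c = 144 (c = (1 + (3 - 16))² = (1 - 13)² = (-12)² = 144)
N(u) = -u
y(k, O) = -5 - O
29380 + y(-180, j(c, N(1))) = 29380 + (-5 - (7 - 1*144)) = 29380 + (-5 - (7 - 144)) = 29380 + (-5 - 1*(-137)) = 29380 + (-5 + 137) = 29380 + 132 = 29512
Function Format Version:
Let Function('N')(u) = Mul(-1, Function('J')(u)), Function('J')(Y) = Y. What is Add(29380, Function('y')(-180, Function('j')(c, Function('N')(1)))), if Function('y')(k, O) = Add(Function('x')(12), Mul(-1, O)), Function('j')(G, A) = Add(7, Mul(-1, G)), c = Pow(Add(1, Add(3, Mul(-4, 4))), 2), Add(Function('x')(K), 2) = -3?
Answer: 29512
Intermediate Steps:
Function('x')(K) = -5 (Function('x')(K) = Add(-2, -3) = -5)
c = 144 (c = Pow(Add(1, Add(3, -16)), 2) = Pow(Add(1, -13), 2) = Pow(-12, 2) = 144)
Function('N')(u) = Mul(-1, u)
Function('y')(k, O) = Add(-5, Mul(-1, O))
Add(29380, Function('y')(-180, Function('j')(c, Function('N')(1)))) = Add(29380, Add(-5, Mul(-1, Add(7, Mul(-1, 144))))) = Add(29380, Add(-5, Mul(-1, Add(7, -144)))) = Add(29380, Add(-5, Mul(-1, -137))) = Add(29380, Add(-5, 137)) = Add(29380, 132) = 29512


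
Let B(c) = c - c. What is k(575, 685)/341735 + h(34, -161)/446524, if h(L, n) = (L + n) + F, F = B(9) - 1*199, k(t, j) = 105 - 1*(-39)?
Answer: -23553077/76296439570 ≈ -0.00030870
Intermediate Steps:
k(t, j) = 144 (k(t, j) = 105 + 39 = 144)
B(c) = 0
F = -199 (F = 0 - 1*199 = 0 - 199 = -199)
h(L, n) = -199 + L + n (h(L, n) = (L + n) - 199 = -199 + L + n)
k(575, 685)/341735 + h(34, -161)/446524 = 144/341735 + (-199 + 34 - 161)/446524 = 144*(1/341735) - 326*1/446524 = 144/341735 - 163/223262 = -23553077/76296439570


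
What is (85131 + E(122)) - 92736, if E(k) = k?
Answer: -7483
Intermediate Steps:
(85131 + E(122)) - 92736 = (85131 + 122) - 92736 = 85253 - 92736 = -7483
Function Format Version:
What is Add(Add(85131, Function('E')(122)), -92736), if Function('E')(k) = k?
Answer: -7483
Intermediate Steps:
Add(Add(85131, Function('E')(122)), -92736) = Add(Add(85131, 122), -92736) = Add(85253, -92736) = -7483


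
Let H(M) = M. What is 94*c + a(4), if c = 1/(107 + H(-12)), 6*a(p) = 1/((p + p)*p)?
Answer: 18143/18240 ≈ 0.99468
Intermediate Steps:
a(p) = 1/(12*p**2) (a(p) = (1/((p + p)*p))/6 = (1/(((2*p))*p))/6 = ((1/(2*p))/p)/6 = (1/(2*p**2))/6 = 1/(12*p**2))
c = 1/95 (c = 1/(107 - 12) = 1/95 ≈ 0.010526)
94*c + a(4) = 94*(1/95) + (1/12)/4**2 = 94/95 + (1/12)*(1/16) = 94/95 + 1/192 = 18143/18240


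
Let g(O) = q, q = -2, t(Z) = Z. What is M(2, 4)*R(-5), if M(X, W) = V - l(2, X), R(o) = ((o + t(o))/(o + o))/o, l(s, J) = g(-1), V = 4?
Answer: -6/5 ≈ -1.2000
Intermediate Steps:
g(O) = -2
l(s, J) = -2
R(o) = 1/o (R(o) = ((o + o)/(o + o))/o = ((2*o)/((2*o)))/o = ((2*o)*(1/(2*o)))/o = 1/o)
M(X, W) = 6 (M(X, W) = 4 - 1*(-2) = 4 + 2 = 6)
M(2, 4)*R(-5) = 6/(-5) = 6*(-1/5) = -6/5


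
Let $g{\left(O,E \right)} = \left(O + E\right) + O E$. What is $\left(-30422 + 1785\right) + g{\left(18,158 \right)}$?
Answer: $-25617$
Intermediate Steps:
$g{\left(O,E \right)} = E + O + E O$ ($g{\left(O,E \right)} = \left(E + O\right) + E O = E + O + E O$)
$\left(-30422 + 1785\right) + g{\left(18,158 \right)} = \left(-30422 + 1785\right) + \left(158 + 18 + 158 \cdot 18\right) = -28637 + \left(158 + 18 + 2844\right) = -28637 + 3020 = -25617$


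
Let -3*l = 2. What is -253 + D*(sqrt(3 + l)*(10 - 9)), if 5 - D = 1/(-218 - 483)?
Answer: -253 + 3506*sqrt(21)/2103 ≈ -245.36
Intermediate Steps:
l = -2/3 (l = -1/3*2 = -2/3 ≈ -0.66667)
D = 3506/701 (D = 5 - 1/(-218 - 483) = 5 - 1/(-701) = 5 - 1*(-1/701) = 5 + 1/701 = 3506/701 ≈ 5.0014)
-253 + D*(sqrt(3 + l)*(10 - 9)) = -253 + 3506*(sqrt(3 - 2/3)*(10 - 9))/701 = -253 + 3506*(sqrt(7/3)*1)/701 = -253 + 3506*((sqrt(21)/3)*1)/701 = -253 + 3506*(sqrt(21)/3)/701 = -253 + 3506*sqrt(21)/2103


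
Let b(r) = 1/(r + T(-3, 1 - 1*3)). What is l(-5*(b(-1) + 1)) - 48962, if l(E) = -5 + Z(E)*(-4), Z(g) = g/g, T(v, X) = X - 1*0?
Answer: -48971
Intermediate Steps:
T(v, X) = X (T(v, X) = X + 0 = X)
Z(g) = 1
b(r) = 1/(-2 + r) (b(r) = 1/(r + (1 - 1*3)) = 1/(r + (1 - 3)) = 1/(r - 2) = 1/(-2 + r))
l(E) = -9 (l(E) = -5 + 1*(-4) = -5 - 4 = -9)
l(-5*(b(-1) + 1)) - 48962 = -9 - 48962 = -48971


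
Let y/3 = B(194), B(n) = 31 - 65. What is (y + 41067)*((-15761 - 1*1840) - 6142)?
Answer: -972631995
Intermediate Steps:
B(n) = -34
y = -102 (y = 3*(-34) = -102)
(y + 41067)*((-15761 - 1*1840) - 6142) = (-102 + 41067)*((-15761 - 1*1840) - 6142) = 40965*((-15761 - 1840) - 6142) = 40965*(-17601 - 6142) = 40965*(-23743) = -972631995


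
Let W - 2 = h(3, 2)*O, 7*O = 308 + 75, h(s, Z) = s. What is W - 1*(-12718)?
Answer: 90189/7 ≈ 12884.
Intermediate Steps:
O = 383/7 (O = (308 + 75)/7 = (⅐)*383 = 383/7 ≈ 54.714)
W = 1163/7 (W = 2 + 3*(383/7) = 2 + 1149/7 = 1163/7 ≈ 166.14)
W - 1*(-12718) = 1163/7 - 1*(-12718) = 1163/7 + 12718 = 90189/7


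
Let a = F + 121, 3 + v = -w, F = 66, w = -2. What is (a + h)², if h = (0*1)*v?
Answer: 34969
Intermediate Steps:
v = -1 (v = -3 - 1*(-2) = -3 + 2 = -1)
h = 0 (h = (0*1)*(-1) = 0*(-1) = 0)
a = 187 (a = 66 + 121 = 187)
(a + h)² = (187 + 0)² = 187² = 34969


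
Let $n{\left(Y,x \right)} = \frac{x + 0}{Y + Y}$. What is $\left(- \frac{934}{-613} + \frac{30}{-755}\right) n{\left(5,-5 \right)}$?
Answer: $- \frac{68678}{92563} \approx -0.74196$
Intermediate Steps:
$n{\left(Y,x \right)} = \frac{x}{2 Y}$
$\left(- \frac{934}{-613} + \frac{30}{-755}\right) n{\left(5,-5 \right)} = \left(- \frac{934}{-613} + \frac{30}{-755}\right) \frac{1}{2} \left(-5\right) \frac{1}{5} = \left(\left(-934\right) \left(- \frac{1}{613}\right) + 30 \left(- \frac{1}{755}\right)\right) \frac{1}{2} \left(-5\right) \frac{1}{5} = \left(\frac{934}{613} - \frac{6}{151}\right) \left(- \frac{1}{2}\right) = \frac{137356}{92563} \left(- \frac{1}{2}\right) = - \frac{68678}{92563}$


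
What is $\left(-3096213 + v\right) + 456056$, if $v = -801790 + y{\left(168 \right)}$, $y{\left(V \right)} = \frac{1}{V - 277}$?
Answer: $- \frac{375172224}{109} \approx -3.4419 \cdot 10^{6}$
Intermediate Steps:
$y{\left(V \right)} = \frac{1}{-277 + V}$
$v = - \frac{87395111}{109}$ ($v = -801790 + \frac{1}{-277 + 168} = -801790 + \frac{1}{-109} = -801790 - \frac{1}{109} = - \frac{87395111}{109} \approx -8.0179 \cdot 10^{5}$)
$\left(-3096213 + v\right) + 456056 = \left(-3096213 - \frac{87395111}{109}\right) + 456056 = - \frac{424882328}{109} + 456056 = - \frac{375172224}{109}$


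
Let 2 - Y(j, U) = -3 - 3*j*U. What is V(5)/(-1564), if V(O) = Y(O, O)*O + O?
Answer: -405/1564 ≈ -0.25895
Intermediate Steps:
Y(j, U) = 5 + 3*U*j (Y(j, U) = 2 - (-3 - 3*j*U) = 2 - (-3 - 3*U*j) = 2 + (3 + 3*U*j) = 5 + 3*U*j)
V(O) = O + O*(5 + 3*O²) (V(O) = (5 + 3*O*O)*O + O = (5 + 3*O²)*O + O = O*(5 + 3*O²) + O = O + O*(5 + 3*O²))
V(5)/(-1564) = (3*5*(2 + 5²))/(-1564) = (3*5*(2 + 25))*(-1/1564) = (3*5*27)*(-1/1564) = 405*(-1/1564) = -405/1564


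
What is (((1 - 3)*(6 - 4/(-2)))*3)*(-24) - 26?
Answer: 1126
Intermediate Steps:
(((1 - 3)*(6 - 4/(-2)))*3)*(-24) - 26 = (-2*(6 - 4*(-½))*3)*(-24) - 26 = (-2*(6 + 2)*3)*(-24) - 26 = (-2*8*3)*(-24) - 26 = -16*3*(-24) - 26 = -48*(-24) - 26 = 1152 - 26 = 1126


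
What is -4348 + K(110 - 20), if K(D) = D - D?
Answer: -4348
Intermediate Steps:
K(D) = 0
-4348 + K(110 - 20) = -4348 + 0 = -4348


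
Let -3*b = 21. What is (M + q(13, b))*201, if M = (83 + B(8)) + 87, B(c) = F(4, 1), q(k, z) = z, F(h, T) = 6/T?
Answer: 33969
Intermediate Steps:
b = -7 (b = -⅓*21 = -7)
B(c) = 6 (B(c) = 6/1 = 6*1 = 6)
M = 176 (M = (83 + 6) + 87 = 89 + 87 = 176)
(M + q(13, b))*201 = (176 - 7)*201 = 169*201 = 33969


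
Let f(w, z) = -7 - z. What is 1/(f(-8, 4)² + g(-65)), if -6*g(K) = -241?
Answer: 6/967 ≈ 0.0062048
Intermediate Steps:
g(K) = 241/6 (g(K) = -⅙*(-241) = 241/6)
1/(f(-8, 4)² + g(-65)) = 1/((-7 - 1*4)² + 241/6) = 1/((-7 - 4)² + 241/6) = 1/((-11)² + 241/6) = 1/(121 + 241/6) = 1/(967/6) = 6/967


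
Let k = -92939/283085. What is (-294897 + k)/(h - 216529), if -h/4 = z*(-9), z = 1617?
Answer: 7589182744/4074287995 ≈ 1.8627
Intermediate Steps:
k = -8449/25735 (k = -92939*1/283085 = -8449/25735 ≈ -0.32831)
h = 58212 (h = -6468*(-9) = -4*(-14553) = 58212)
(-294897 + k)/(h - 216529) = (-294897 - 8449/25735)/(58212 - 216529) = -7589182744/25735/(-158317) = -7589182744/25735*(-1/158317) = 7589182744/4074287995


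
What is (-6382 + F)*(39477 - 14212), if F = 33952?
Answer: 696556050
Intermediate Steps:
(-6382 + F)*(39477 - 14212) = (-6382 + 33952)*(39477 - 14212) = 27570*25265 = 696556050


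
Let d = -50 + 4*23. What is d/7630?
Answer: 3/545 ≈ 0.0055046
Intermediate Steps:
d = 42 (d = -50 + 92 = 42)
d/7630 = 42/7630 = 42*(1/7630) = 3/545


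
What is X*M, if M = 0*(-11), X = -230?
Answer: 0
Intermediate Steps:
M = 0
X*M = -230*0 = 0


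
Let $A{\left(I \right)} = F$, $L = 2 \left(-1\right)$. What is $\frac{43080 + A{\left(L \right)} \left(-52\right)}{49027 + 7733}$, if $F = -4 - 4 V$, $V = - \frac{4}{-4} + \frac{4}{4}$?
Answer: $\frac{1821}{2365} \approx 0.76998$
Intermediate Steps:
$V = 2$ ($V = \left(-4\right) \left(- \frac{1}{4}\right) + 4 \cdot \frac{1}{4} = 1 + 1 = 2$)
$L = -2$
$F = -12$ ($F = -4 - 8 = -12$)
$A{\left(I \right)} = -12$
$\frac{43080 + A{\left(L \right)} \left(-52\right)}{49027 + 7733} = \frac{43080 - -624}{49027 + 7733} = \frac{43080 + 624}{56760} = 43704 \cdot \frac{1}{56760} = \frac{1821}{2365}$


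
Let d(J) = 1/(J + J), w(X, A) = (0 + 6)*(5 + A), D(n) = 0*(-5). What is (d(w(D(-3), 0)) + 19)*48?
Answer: 4564/5 ≈ 912.80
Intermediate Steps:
D(n) = 0
w(X, A) = 30 + 6*A (w(X, A) = 6*(5 + A) = 30 + 6*A)
d(J) = 1/(2*J)
(d(w(D(-3), 0)) + 19)*48 = (1/(2*(30 + 6*0)) + 19)*48 = (1/(2*(30 + 0)) + 19)*48 = ((½)/30 + 19)*48 = ((½)*(1/30) + 19)*48 = (1/60 + 19)*48 = (1141/60)*48 = 4564/5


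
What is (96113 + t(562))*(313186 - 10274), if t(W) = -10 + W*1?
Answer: 29280988480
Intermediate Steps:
t(W) = -10 + W
(96113 + t(562))*(313186 - 10274) = (96113 + (-10 + 562))*(313186 - 10274) = (96113 + 552)*302912 = 96665*302912 = 29280988480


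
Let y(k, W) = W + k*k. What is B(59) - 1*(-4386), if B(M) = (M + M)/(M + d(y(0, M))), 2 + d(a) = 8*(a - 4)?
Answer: 2179960/497 ≈ 4386.2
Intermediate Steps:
y(k, W) = W + k²
d(a) = -34 + 8*a (d(a) = -2 + 8*(a - 4) = -2 + 8*(-4 + a) = -2 + (-32 + 8*a) = -34 + 8*a)
B(M) = 2*M/(-34 + 9*M) (B(M) = (M + M)/(M + (-34 + 8*(M + 0²))) = (2*M)/(M + (-34 + 8*(M + 0))) = (2*M)/(M + (-34 + 8*M)) = (2*M)/(-34 + 9*M) = 2*M/(-34 + 9*M))
B(59) - 1*(-4386) = 2*59/(-34 + 9*59) - 1*(-4386) = 2*59/(-34 + 531) + 4386 = 2*59/497 + 4386 = 2*59*(1/497) + 4386 = 118/497 + 4386 = 2179960/497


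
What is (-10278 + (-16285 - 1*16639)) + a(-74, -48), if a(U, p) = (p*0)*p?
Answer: -43202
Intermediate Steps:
a(U, p) = 0 (a(U, p) = 0*p = 0)
(-10278 + (-16285 - 1*16639)) + a(-74, -48) = (-10278 + (-16285 - 1*16639)) + 0 = (-10278 + (-16285 - 16639)) + 0 = (-10278 - 32924) + 0 = -43202 + 0 = -43202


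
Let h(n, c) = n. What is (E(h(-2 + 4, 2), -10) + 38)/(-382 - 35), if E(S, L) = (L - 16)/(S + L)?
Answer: -55/556 ≈ -0.098921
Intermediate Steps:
E(S, L) = (-16 + L)/(L + S)
(E(h(-2 + 4, 2), -10) + 38)/(-382 - 35) = ((-16 - 10)/(-10 + (-2 + 4)) + 38)/(-382 - 35) = (-26/(-10 + 2) + 38)/(-417) = (-26/(-8) + 38)*(-1/417) = (-⅛*(-26) + 38)*(-1/417) = (13/4 + 38)*(-1/417) = (165/4)*(-1/417) = -55/556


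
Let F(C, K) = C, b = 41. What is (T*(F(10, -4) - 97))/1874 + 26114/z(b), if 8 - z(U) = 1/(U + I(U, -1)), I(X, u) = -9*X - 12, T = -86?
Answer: 8329577381/2549577 ≈ 3267.0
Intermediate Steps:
I(X, u) = -12 - 9*X
z(U) = 8 - 1/(-12 - 8*U) (z(U) = 8 - 1/(U + (-12 - 9*U)) = 8 - 1/(-12 - 8*U))
(T*(F(10, -4) - 97))/1874 + 26114/z(b) = -86*(10 - 97)/1874 + 26114/(((97 + 64*41)/(4*(3 + 2*41)))) = -86*(-87)*(1/1874) + 26114/(((97 + 2624)/(4*(3 + 82)))) = 7482*(1/1874) + 26114/(((1/4)*2721/85)) = 3741/937 + 26114/(((1/4)*(1/85)*2721)) = 3741/937 + 26114/(2721/340) = 3741/937 + 26114*(340/2721) = 3741/937 + 8878760/2721 = 8329577381/2549577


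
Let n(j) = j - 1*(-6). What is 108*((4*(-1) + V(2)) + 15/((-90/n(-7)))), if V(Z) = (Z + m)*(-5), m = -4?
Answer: 666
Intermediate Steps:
n(j) = 6 + j (n(j) = j + 6 = 6 + j)
V(Z) = 20 - 5*Z (V(Z) = (Z - 4)*(-5) = (-4 + Z)*(-5) = 20 - 5*Z)
108*((4*(-1) + V(2)) + 15/((-90/n(-7)))) = 108*((4*(-1) + (20 - 5*2)) + 15/((-90/(6 - 7)))) = 108*((-4 + (20 - 10)) + 15/((-90/(-1)))) = 108*((-4 + 10) + 15/((-90*(-1)))) = 108*(6 + 15/90) = 108*(6 + 15*(1/90)) = 108*(6 + 1/6) = 108*(37/6) = 666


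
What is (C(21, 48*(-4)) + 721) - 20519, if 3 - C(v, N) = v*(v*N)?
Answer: 64877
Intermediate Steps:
C(v, N) = 3 - N*v² (C(v, N) = 3 - v*v*N = 3 - v*N*v = 3 - N*v²)
(C(21, 48*(-4)) + 721) - 20519 = ((3 - 1*48*(-4)*21²) + 721) - 20519 = ((3 - 1*(-192)*441) + 721) - 20519 = ((3 + 84672) + 721) - 20519 = (84675 + 721) - 20519 = 85396 - 20519 = 64877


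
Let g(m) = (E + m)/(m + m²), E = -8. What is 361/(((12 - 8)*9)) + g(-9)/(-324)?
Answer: 233945/23328 ≈ 10.029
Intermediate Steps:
g(m) = (-8 + m)/(m + m²)
361/(((12 - 8)*9)) + g(-9)/(-324) = 361/(((12 - 8)*9)) + ((-8 - 9)/((-9)*(1 - 9)))/(-324) = 361/((4*9)) - ⅑*(-17)/(-8)*(-1/324) = 361/36 - ⅑*(-⅛)*(-17)*(-1/324) = 361*(1/36) - 17/72*(-1/324) = 361/36 + 17/23328 = 233945/23328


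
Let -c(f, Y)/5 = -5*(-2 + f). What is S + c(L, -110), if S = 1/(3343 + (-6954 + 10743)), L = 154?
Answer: 27101601/7132 ≈ 3800.0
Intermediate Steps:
c(f, Y) = -50 + 25*f (c(f, Y) = -(-25)*(-2 + f) = -5*(10 - 5*f) = -50 + 25*f)
S = 1/7132 (S = 1/(3343 + 3789) = 1/7132 ≈ 0.00014021)
S + c(L, -110) = 1/7132 + (-50 + 25*154) = 1/7132 + (-50 + 3850) = 1/7132 + 3800 = 27101601/7132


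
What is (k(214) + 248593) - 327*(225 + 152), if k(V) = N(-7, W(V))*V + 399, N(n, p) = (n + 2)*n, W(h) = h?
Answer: 133203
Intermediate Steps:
N(n, p) = n*(2 + n) (N(n, p) = (2 + n)*n = n*(2 + n))
k(V) = 399 + 35*V (k(V) = (-7*(2 - 7))*V + 399 = (-7*(-5))*V + 399 = 35*V + 399 = 399 + 35*V)
(k(214) + 248593) - 327*(225 + 152) = ((399 + 35*214) + 248593) - 327*(225 + 152) = ((399 + 7490) + 248593) - 327*377 = (7889 + 248593) - 1*123279 = 256482 - 123279 = 133203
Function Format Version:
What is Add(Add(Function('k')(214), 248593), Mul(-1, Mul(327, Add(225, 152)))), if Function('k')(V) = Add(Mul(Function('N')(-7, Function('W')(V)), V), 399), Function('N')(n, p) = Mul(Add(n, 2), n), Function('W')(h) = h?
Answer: 133203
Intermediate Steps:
Function('N')(n, p) = Mul(n, Add(2, n)) (Function('N')(n, p) = Mul(Add(2, n), n) = Mul(n, Add(2, n)))
Function('k')(V) = Add(399, Mul(35, V)) (Function('k')(V) = Add(Mul(Mul(-7, Add(2, -7)), V), 399) = Add(Mul(Mul(-7, -5), V), 399) = Add(Mul(35, V), 399) = Add(399, Mul(35, V)))
Add(Add(Function('k')(214), 248593), Mul(-1, Mul(327, Add(225, 152)))) = Add(Add(Add(399, Mul(35, 214)), 248593), Mul(-1, Mul(327, Add(225, 152)))) = Add(Add(Add(399, 7490), 248593), Mul(-1, Mul(327, 377))) = Add(Add(7889, 248593), Mul(-1, 123279)) = Add(256482, -123279) = 133203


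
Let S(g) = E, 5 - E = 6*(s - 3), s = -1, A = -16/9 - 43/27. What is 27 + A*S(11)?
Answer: -1910/27 ≈ -70.741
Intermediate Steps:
A = -91/27 (A = -16*⅑ - 43*1/27 = -16/9 - 43/27 = -91/27 ≈ -3.3704)
E = 29 (E = 5 - 6*(-1 - 3) = 5 - 6*(-4) = 5 - 1*(-24) = 5 + 24 = 29)
S(g) = 29
27 + A*S(11) = 27 - 91/27*29 = 27 - 2639/27 = -1910/27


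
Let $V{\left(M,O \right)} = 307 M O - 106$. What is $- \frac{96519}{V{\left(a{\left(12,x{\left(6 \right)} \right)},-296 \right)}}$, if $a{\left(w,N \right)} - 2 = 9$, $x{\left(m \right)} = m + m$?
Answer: $\frac{96519}{999698} \approx 0.096548$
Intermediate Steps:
$x{\left(m \right)} = 2 m$
$a{\left(w,N \right)} = 11$ ($a{\left(w,N \right)} = 2 + 9 = 11$)
$V{\left(M,O \right)} = -106 + 307 M O$ ($V{\left(M,O \right)} = 307 M O - 106 = -106 + 307 M O$)
$- \frac{96519}{V{\left(a{\left(12,x{\left(6 \right)} \right)},-296 \right)}} = - \frac{96519}{-106 + 307 \cdot 11 \left(-296\right)} = - \frac{96519}{-106 - 999592} = - \frac{96519}{-999698} = \left(-96519\right) \left(- \frac{1}{999698}\right) = \frac{96519}{999698}$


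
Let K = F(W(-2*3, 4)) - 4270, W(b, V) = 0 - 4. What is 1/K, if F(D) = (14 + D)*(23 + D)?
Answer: -1/4080 ≈ -0.00024510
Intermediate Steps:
W(b, V) = -4
K = -4080 (K = (322 + (-4)² + 37*(-4)) - 4270 = (322 + 16 - 148) - 4270 = 190 - 4270 = -4080)
1/K = 1/(-4080) = -1/4080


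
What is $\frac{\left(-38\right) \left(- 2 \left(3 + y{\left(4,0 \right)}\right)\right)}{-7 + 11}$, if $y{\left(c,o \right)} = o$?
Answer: $57$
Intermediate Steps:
$\frac{\left(-38\right) \left(- 2 \left(3 + y{\left(4,0 \right)}\right)\right)}{-7 + 11} = \frac{\left(-38\right) \left(- 2 \left(3 + 0\right)\right)}{-7 + 11} = \frac{\left(-38\right) \left(\left(-2\right) 3\right)}{4} = \left(-38\right) \left(-6\right) \frac{1}{4} = 228 \cdot \frac{1}{4} = 57$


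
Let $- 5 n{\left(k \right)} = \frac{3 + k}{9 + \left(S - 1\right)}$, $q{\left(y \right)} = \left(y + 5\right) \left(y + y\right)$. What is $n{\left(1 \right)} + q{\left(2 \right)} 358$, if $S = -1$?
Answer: $\frac{350836}{35} \approx 10024.0$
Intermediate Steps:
$q{\left(y \right)} = 2 y \left(5 + y\right)$ ($q{\left(y \right)} = \left(5 + y\right) 2 y = 2 y \left(5 + y\right)$)
$n{\left(k \right)} = - \frac{3}{35} - \frac{k}{35}$ ($n{\left(k \right)} = - \frac{\left(3 + k\right) \frac{1}{9 - 2}}{5} = - \frac{\left(3 + k\right) \frac{1}{7}}{5} = - \frac{\frac{3}{7} + \frac{k}{7}}{5} = - \frac{3}{35} - \frac{k}{35}$)
$n{\left(1 \right)} + q{\left(2 \right)} 358 = \left(- \frac{3}{35} - \frac{1}{35}\right) + 2 \cdot 2 \left(5 + 2\right) 358 = \left(- \frac{3}{35} - \frac{1}{35}\right) + 2 \cdot 2 \cdot 7 \cdot 358 = - \frac{4}{35} + 28 \cdot 358 = - \frac{4}{35} + 10024 = \frac{350836}{35}$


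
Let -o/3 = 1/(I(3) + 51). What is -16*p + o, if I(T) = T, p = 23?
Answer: -6625/18 ≈ -368.06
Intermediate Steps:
o = -1/18 (o = -3/(3 + 51) = -3/54 = -3*1/54 = -1/18 ≈ -0.055556)
-16*p + o = -16*23 - 1/18 = -368 - 1/18 = -6625/18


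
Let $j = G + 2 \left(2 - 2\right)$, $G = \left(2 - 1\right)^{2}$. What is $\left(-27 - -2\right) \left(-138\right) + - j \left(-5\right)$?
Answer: $3455$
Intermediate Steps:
$G = 1$ ($G = 1^{2} = 1$)
$j = 1$ ($j = 1 + 2 \left(2 - 2\right) = 1 + 2 \cdot 0 = 1 + 0 = 1$)
$\left(-27 - -2\right) \left(-138\right) + - j \left(-5\right) = \left(-27 - -2\right) \left(-138\right) + \left(-1\right) 1 \left(-5\right) = \left(-27 + 2\right) \left(-138\right) - -5 = \left(-25\right) \left(-138\right) + 5 = 3450 + 5 = 3455$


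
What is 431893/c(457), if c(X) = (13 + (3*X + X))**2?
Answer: 61699/484183 ≈ 0.12743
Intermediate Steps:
c(X) = (13 + 4*X)**2
431893/c(457) = 431893/((13 + 4*457)**2) = 431893/((13 + 1828)**2) = 431893/(1841**2) = 431893/3389281 = 431893*(1/3389281) = 61699/484183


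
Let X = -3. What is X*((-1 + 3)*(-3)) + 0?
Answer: 18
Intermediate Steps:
X*((-1 + 3)*(-3)) + 0 = -3*(-1 + 3)*(-3) + 0 = -6*(-3) + 0 = -3*(-6) + 0 = 18 + 0 = 18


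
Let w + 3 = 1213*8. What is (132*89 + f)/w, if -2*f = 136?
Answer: 11680/9701 ≈ 1.2040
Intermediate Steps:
f = -68 (f = -½*136 = -68)
w = 9701 (w = -3 + 1213*8 = -3 + 9704 = 9701)
(132*89 + f)/w = (132*89 - 68)/9701 = (11748 - 68)*(1/9701) = 11680*(1/9701) = 11680/9701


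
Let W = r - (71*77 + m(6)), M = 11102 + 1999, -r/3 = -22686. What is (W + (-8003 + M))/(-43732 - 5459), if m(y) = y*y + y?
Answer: -22549/16397 ≈ -1.3752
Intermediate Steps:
r = 68058 (r = -3*(-22686) = 68058)
m(y) = y + y**2 (m(y) = y**2 + y = y + y**2)
M = 13101
W = 62549 (W = 68058 - (71*77 + 6*(1 + 6)) = 68058 - (5467 + 6*7) = 68058 - (5467 + 42) = 68058 - 1*5509 = 68058 - 5509 = 62549)
(W + (-8003 + M))/(-43732 - 5459) = (62549 + (-8003 + 13101))/(-43732 - 5459) = (62549 + 5098)/(-49191) = 67647*(-1/49191) = -22549/16397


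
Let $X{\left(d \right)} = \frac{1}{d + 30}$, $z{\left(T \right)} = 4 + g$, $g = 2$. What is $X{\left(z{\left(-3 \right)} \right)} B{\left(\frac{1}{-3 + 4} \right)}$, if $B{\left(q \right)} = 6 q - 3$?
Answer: $\frac{1}{12} \approx 0.083333$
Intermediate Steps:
$z{\left(T \right)} = 6$ ($z{\left(T \right)} = 4 + 2 = 6$)
$B{\left(q \right)} = -3 + 6 q$
$X{\left(d \right)} = \frac{1}{30 + d}$
$X{\left(z{\left(-3 \right)} \right)} B{\left(\frac{1}{-3 + 4} \right)} = \frac{-3 + \frac{6}{-3 + 4}}{30 + 6} = \frac{-3 + \frac{6}{1}}{36} = \frac{-3 + 6 \cdot 1}{36} = \frac{-3 + 6}{36} = \frac{1}{36} \cdot 3 = \frac{1}{12}$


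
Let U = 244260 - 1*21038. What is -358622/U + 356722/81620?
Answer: 12589367661/4554844910 ≈ 2.7640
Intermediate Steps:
U = 223222 (U = 244260 - 21038 = 223222)
-358622/U + 356722/81620 = -358622/223222 + 356722/81620 = -358622*1/223222 + 356722*(1/81620) = -179311/111611 + 178361/40810 = 12589367661/4554844910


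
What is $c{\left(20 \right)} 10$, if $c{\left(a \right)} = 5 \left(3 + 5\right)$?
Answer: $400$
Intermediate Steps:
$c{\left(a \right)} = 40$ ($c{\left(a \right)} = 5 \cdot 8 = 40$)
$c{\left(20 \right)} 10 = 40 \cdot 10 = 400$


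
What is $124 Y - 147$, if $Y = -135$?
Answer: $-16887$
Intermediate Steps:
$124 Y - 147 = 124 \left(-135\right) - 147 = -16740 - 147 = -16887$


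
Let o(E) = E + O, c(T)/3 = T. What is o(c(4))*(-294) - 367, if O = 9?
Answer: -6541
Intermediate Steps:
c(T) = 3*T
o(E) = 9 + E (o(E) = E + 9 = 9 + E)
o(c(4))*(-294) - 367 = (9 + 3*4)*(-294) - 367 = (9 + 12)*(-294) - 367 = 21*(-294) - 367 = -6174 - 367 = -6541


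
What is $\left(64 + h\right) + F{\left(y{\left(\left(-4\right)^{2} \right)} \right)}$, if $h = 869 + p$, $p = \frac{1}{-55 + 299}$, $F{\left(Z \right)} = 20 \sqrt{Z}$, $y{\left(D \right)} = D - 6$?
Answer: $\frac{227653}{244} + 20 \sqrt{10} \approx 996.25$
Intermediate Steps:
$y{\left(D \right)} = -6 + D$ ($y{\left(D \right)} = D - 6 = -6 + D$)
$p = \frac{1}{244} \approx 0.0040984$
$h = \frac{212037}{244}$ ($h = 869 + \frac{1}{244} = \frac{212037}{244} \approx 869.0$)
$\left(64 + h\right) + F{\left(y{\left(\left(-4\right)^{2} \right)} \right)} = \left(64 + \frac{212037}{244}\right) + 20 \sqrt{-6 + \left(-4\right)^{2}} = \frac{227653}{244} + 20 \sqrt{-6 + 16} = \frac{227653}{244} + 20 \sqrt{10}$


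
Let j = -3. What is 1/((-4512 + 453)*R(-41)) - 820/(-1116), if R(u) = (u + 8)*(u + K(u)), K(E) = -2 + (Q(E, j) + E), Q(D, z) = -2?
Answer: 262387259/357102702 ≈ 0.73477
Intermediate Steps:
K(E) = -4 + E (K(E) = -2 + (-2 + E) = -4 + E)
R(u) = (-4 + 2*u)*(8 + u) (R(u) = (u + 8)*(u + (-4 + u)) = (8 + u)*(-4 + 2*u) = (-4 + 2*u)*(8 + u))
1/((-4512 + 453)*R(-41)) - 820/(-1116) = 1/((-4512 + 453)*(-32 + 2*(-41)**2 + 12*(-41))) - 820/(-1116) = 1/((-4059)*(-32 + 2*1681 - 492)) - 820*(-1/1116) = -1/(4059*(-32 + 3362 - 492)) + 205/279 = -1/4059/2838 + 205/279 = -1/4059*1/2838 + 205/279 = -1/11519442 + 205/279 = 262387259/357102702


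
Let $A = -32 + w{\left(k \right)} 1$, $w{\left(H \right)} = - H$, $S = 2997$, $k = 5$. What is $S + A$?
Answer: $2960$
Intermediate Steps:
$A = -37$ ($A = -32 + \left(-1\right) 5 \cdot 1 = -32 - 5 = -37$)
$S + A = 2997 - 37 = 2960$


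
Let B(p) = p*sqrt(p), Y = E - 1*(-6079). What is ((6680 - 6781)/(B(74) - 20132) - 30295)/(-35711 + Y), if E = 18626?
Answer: 3066551791417/1114060888300 - 3737*sqrt(74)/2228121776600 ≈ 2.7526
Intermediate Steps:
Y = 24705 (Y = 18626 - 1*(-6079) = 18626 + 6079 = 24705)
B(p) = p**(3/2)
((6680 - 6781)/(B(74) - 20132) - 30295)/(-35711 + Y) = ((6680 - 6781)/(74**(3/2) - 20132) - 30295)/(-35711 + 24705) = (-101/(74*sqrt(74) - 20132) - 30295)/(-11006) = (-101/(-20132 + 74*sqrt(74)) - 30295)*(-1/11006) = (-30295 - 101/(-20132 + 74*sqrt(74)))*(-1/11006) = 30295/11006 + 101/(11006*(-20132 + 74*sqrt(74)))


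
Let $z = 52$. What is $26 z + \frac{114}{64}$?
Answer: $\frac{43321}{32} \approx 1353.8$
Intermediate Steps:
$26 z + \frac{114}{64} = 26 \cdot 52 + \frac{114}{64} = 1352 + 114 \cdot \frac{1}{64} = 1352 + \frac{57}{32} = \frac{43321}{32}$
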